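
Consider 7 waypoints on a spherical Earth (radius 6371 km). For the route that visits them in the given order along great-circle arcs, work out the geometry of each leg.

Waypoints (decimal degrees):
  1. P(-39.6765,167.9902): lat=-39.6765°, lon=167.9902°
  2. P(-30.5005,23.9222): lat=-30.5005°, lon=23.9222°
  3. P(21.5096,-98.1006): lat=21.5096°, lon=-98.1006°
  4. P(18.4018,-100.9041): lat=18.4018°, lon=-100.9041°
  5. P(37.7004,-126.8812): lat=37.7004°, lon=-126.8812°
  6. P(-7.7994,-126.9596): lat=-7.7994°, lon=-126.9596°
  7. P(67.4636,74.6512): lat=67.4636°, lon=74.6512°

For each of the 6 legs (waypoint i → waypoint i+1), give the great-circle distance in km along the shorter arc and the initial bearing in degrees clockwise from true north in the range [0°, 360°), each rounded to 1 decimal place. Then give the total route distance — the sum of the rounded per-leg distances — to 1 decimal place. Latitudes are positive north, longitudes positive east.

Leg 1: dist=11374.6 km, bearing=211.2°
Leg 2: dist=14196.6 km, bearing=274.7°
Leg 3: dist=453.0 km, bearing=220.8°
Leg 4: dist=3311.1 km, bearing=315.7°
Leg 5: dist=5059.4 km, bearing=180.1°
Leg 6: dist=13185.4 km, bearing=350.7°
Total: 47580.1 km

Leg 1: φ1=-0.6924856, φ2=-0.5323341, Δφ=0.1601514, Δλ=-2.5144609 rad; a=sin²(Δφ/2)+cosφ1·cosφ2·sin²(Δλ/2)=0.6064628289; c=2·atan2(√a, √(1-a))=1.785364637; dist=6371·c=11374.558 ≈ 11374.6 km; running total=11374.6 km
Leg 1 bearing: y=sinΔλ·cosφ2=-0.50562266, x=cosφ1·sinφ2-sinφ1·cosφ2·cosΔλ=-0.83606722; θ=atan2(y, x)=-148.8360° <0 so +360° → 211.1640° ≈ 211.2°
Leg 2: φ1=-0.5323341, φ2=0.3754133, Δφ=0.9077475, Δλ=-2.1296996 rad; a=sin²(Δφ/2)+cosφ1·cosφ2·sin²(Δλ/2)=0.8055792724; c=2·atan2(√a, √(1-a))=2.228319810; dist=6371·c=14196.626 ≈ 14196.6 km; running total=25571.2 km
Leg 2 bearing: y=sinΔλ·cosφ2=-0.78879051, x=cosφ1·sinφ2-sinφ1·cosφ2·cosΔλ=0.06553446; θ=atan2(y, x)=-85.2506° <0 so +360° → 274.7494° ≈ 274.7°
Leg 3: φ1=0.3754133, φ2=0.3211720, Δφ=-0.0542413, Δλ=-0.0489303 rad; a=sin²(Δφ/2)+cosφ1·cosφ2·sin²(Δλ/2)=0.0012636295; c=2·atan2(√a, √(1-a))=0.071110116; dist=6371·c=453.043 ≈ 453.0 km; running total=26024.2 km
Leg 3 bearing: y=sinΔλ·cosφ2=-0.04640978, x=cosφ1·sinφ2-sinφ1·cosφ2·cosΔλ=-0.05379836; θ=atan2(y, x)=-139.2169° <0 so +360° → 220.7831° ≈ 220.8°
Leg 4: φ1=0.3211720, φ2=0.6579961, Δφ=0.3368241, Δλ=-0.4533859 rad; a=sin²(Δφ/2)+cosφ1·cosφ2·sin²(Δλ/2)=0.0660204917; c=2·atan2(√a, √(1-a))=0.519718501; dist=6371·c=3311.127 ≈ 3311.1 km; running total=29335.3 km
Leg 4 bearing: y=sinΔλ·cosφ2=-0.34656344, x=cosφ1·sinφ2-sinφ1·cosφ2·cosΔλ=0.35572592; θ=atan2(y, x)=-44.2525° <0 so +360° → 315.7475° ≈ 315.7°
Leg 5: φ1=0.6579961, φ2=-0.1361252, Δφ=-0.7941213, Δλ=-0.0013683 rad; a=sin²(Δφ/2)+cosφ1·cosφ2·sin²(Δλ/2)=0.1495444899; c=2·atan2(√a, √(1-a))=0.794122348; dist=6371·c=5059.353 ≈ 5059.4 km; running total=34394.7 km
Leg 5 bearing: y=sinΔλ·cosφ2=-0.00135568, x=cosφ1·sinφ2-sinφ1·cosφ2·cosΔλ=-0.71324744; θ=atan2(y, x)=-179.8911° <0 so +360° → 180.1089° ≈ 180.1°
Leg 6: φ1=-0.1361252, φ2=1.1774619, Δφ=1.3135872, Δλ=3.5187723 rad; a=sin²(Δφ/2)+cosφ1·cosφ2·sin²(Δλ/2)=0.7391875182; c=2·atan2(√a, √(1-a))=2.069599677; dist=6371·c=13185.420 ≈ 13185.4 km; running total=47580.1 km
Leg 6 bearing: y=sinΔλ·cosφ2=-0.14115838, x=cosφ1·sinφ2-sinφ1·cosφ2·cosΔλ=0.86673620; θ=atan2(y, x)=-9.2501° <0 so +360° → 350.7499° ≈ 350.7°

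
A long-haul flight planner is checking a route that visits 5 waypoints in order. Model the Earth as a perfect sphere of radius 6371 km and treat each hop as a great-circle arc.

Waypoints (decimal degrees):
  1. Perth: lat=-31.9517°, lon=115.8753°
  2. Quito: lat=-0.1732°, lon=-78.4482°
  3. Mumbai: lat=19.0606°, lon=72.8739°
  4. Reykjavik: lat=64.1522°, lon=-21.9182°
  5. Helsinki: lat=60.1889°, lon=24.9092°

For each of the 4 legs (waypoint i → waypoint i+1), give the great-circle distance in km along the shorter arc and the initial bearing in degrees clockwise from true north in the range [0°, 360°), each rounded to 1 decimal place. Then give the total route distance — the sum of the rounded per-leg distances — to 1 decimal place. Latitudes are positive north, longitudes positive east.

Leg 1: dist=16138.4 km, bearing=154.4°
Leg 2: dist=16247.9 km, bearing=54.5°
Leg 3: dist=8335.3 km, bearing=333.3°
Leg 4: dist=2412.5 km, bearing=78.7°
Total: 43134.1 km

Leg 1: φ1=-0.5576624, φ2=-0.0030229, Δφ=0.5546395, Δλ=-3.3915849 rad; a=sin²(Δφ/2)+cosφ1·cosφ2·sin²(Δλ/2)=0.9102575067; c=2·atan2(√a, √(1-a))=2.533107727; dist=6371·c=16138.429 ≈ 16138.4 km; running total=16138.4 km
Leg 1 bearing: y=sinΔλ·cosφ2=0.24739531, x=cosφ1·sinφ2-sinφ1·cosφ2·cosΔλ=-0.51531609; θ=atan2(y, x)=154.3551° ≈ 154.4°
Leg 2: φ1=-0.0030229, φ2=0.3326702, Δφ=0.3356931, Δλ=2.6410689 rad; a=sin²(Δφ/2)+cosφ1·cosφ2·sin²(Δλ/2)=0.9151069485; c=2·atan2(√a, √(1-a))=2.550287611; dist=6371·c=16247.882 ≈ 16247.9 km; running total=32386.3 km
Leg 2 bearing: y=sinΔλ·cosφ2=0.45357481, x=cosφ1·sinφ2-sinφ1·cosφ2·cosΔλ=0.32405984; θ=atan2(y, x)=54.4558° ≈ 54.5°
Leg 3: φ1=0.3326702, φ2=1.1196671, Δφ=0.7869969, Δλ=-1.6544342 rad; a=sin²(Δφ/2)+cosφ1·cosφ2·sin²(Δλ/2)=0.3702643030; c=2·atan2(√a, √(1-a))=1.308321516; dist=6371·c=8335.316 ≈ 8335.3 km; running total=40721.6 km
Leg 3 bearing: y=sinΔλ·cosφ2=-0.43445803, x=cosφ1·sinφ2-sinφ1·cosφ2·cosΔλ=0.86250844; θ=atan2(y, x)=-26.7351° <0 so +360° → 333.2649° ≈ 333.3°
Leg 4: φ1=1.1196671, φ2=1.0504945, Δφ=-0.0691726, Δλ=0.8172923 rad; a=sin²(Δφ/2)+cosφ1·cosφ2·sin²(Δλ/2)=0.0354199461; c=2·atan2(√a, √(1-a))=0.378661968; dist=6371·c=2412.455 ≈ 2412.5 km; running total=43134.1 km
Leg 4 bearing: y=sinΔλ·cosφ2=0.36256367, x=cosφ1·sinφ2-sinφ1·cosφ2·cosΔλ=0.07217393; θ=atan2(y, x)=78.7416° ≈ 78.7°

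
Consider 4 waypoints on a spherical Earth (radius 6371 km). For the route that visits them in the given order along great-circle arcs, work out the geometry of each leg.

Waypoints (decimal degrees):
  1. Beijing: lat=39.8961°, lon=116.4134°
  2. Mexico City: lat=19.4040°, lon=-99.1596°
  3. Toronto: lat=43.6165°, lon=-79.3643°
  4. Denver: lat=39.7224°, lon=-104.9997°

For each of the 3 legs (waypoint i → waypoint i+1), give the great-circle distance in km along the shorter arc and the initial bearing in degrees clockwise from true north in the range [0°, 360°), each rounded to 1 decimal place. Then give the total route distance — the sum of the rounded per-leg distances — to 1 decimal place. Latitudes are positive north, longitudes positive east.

Leg 1: φ1=0.6963183, φ2=0.3386637, Δφ=-0.3576546, Δλ=-3.7624586 rad; a=sin²(Δφ/2)+cosφ1·cosφ2·sin²(Δλ/2)=0.6877468926; c=2·atan2(√a, √(1-a))=1.955725815; dist=6371·c=12459.929 ≈ 12459.9 km; running total=12459.9 km
Leg 1 bearing: y=sinΔλ·cosφ2=0.54869661, x=cosφ1·sinφ2-sinφ1·cosφ2·cosΔλ=0.74695143; θ=atan2(y, x)=36.3003° ≈ 36.3°
Leg 2: φ1=0.3386637, φ2=0.7612515, Δφ=0.4225878, Δλ=0.3454932 rad; a=sin²(Δφ/2)+cosφ1·cosφ2·sin²(Δλ/2)=0.0641600004; c=2·atan2(√a, √(1-a))=0.512176346; dist=6371·c=3263.075 ≈ 3263.1 km; running total=15723.0 km
Leg 2 bearing: y=sinΔλ·cosφ2=0.24518131, x=cosφ1·sinφ2-sinφ1·cosφ2·cosΔλ=0.42433490; θ=atan2(y, x)=30.0194° ≈ 30.0°
Leg 3: φ1=0.7612515, φ2=0.6932867, Δφ=-0.0679649, Δλ=-0.4474221 rad; a=sin²(Δφ/2)+cosφ1·cosφ2·sin²(Δλ/2)=0.0285607143; c=2·atan2(√a, √(1-a))=0.339628258; dist=6371·c=2163.772 ≈ 2163.8 km; running total=17886.8 km
Leg 3 bearing: y=sinΔλ·cosφ2=-0.33276716, x=cosφ1·sinφ2-sinφ1·cosφ2·cosΔλ=-0.01568501; θ=atan2(y, x)=-92.6986° <0 so +360° → 267.3014° ≈ 267.3°

Leg 1: dist=12459.9 km, bearing=36.3°
Leg 2: dist=3263.1 km, bearing=30.0°
Leg 3: dist=2163.8 km, bearing=267.3°
Total: 17886.8 km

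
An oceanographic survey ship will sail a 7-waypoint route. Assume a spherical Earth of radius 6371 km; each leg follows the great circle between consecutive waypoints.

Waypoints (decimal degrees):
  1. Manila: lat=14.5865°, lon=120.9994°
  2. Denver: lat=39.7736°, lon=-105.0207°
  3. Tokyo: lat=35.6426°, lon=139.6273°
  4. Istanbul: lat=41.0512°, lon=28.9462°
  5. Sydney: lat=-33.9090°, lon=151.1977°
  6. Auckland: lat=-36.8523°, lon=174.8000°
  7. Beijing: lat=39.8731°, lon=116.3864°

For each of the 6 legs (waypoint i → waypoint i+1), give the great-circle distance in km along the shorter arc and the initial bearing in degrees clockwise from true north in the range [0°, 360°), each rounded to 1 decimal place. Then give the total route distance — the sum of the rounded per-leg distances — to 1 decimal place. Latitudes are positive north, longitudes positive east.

Leg 1: dist=12322.3 km, bearing=36.3°
Leg 2: dist=9335.0 km, bearing=312.4°
Leg 3: dist=8943.4 km, bearing=314.3°
Leg 4: dist=14950.8 km, bearing=100.5°
Leg 5: dist=2159.0 km, bearing=105.5°
Leg 6: dist=10408.1 km, bearing=319.1°
Total: 58118.6 km

Leg 1: φ1=0.2545825, φ2=0.6941803, Δφ=0.4395978, Δλ=-3.9447949 rad; a=sin²(Δφ/2)+cosφ1·cosφ2·sin²(Δλ/2)=0.6776931996; c=2·atan2(√a, √(1-a))=1.934123747; dist=6371·c=12322.302 ≈ 12322.3 km; running total=12322.3 km
Leg 1 bearing: y=sinΔλ·cosφ2=0.55305628, x=cosφ1·sinφ2-sinφ1·cosφ2·cosΔλ=0.75354446; θ=atan2(y, x)=36.2764° ≈ 36.3°
Leg 2: φ1=0.6941803, φ2=0.6220807, Δφ=-0.0720996, Δλ=4.2699131 rad; a=sin²(Δφ/2)+cosφ1·cosφ2·sin²(Δλ/2)=0.4473182519; c=2·atan2(√a, √(1-a))=1.465236902; dist=6371·c=9335.024 ≈ 9335.0 km; running total=21657.3 km
Leg 2 bearing: y=sinΔλ·cosφ2=-0.73440320, x=cosφ1·sinφ2-sinφ1·cosφ2·cosΔλ=0.67048525; θ=atan2(y, x)=-47.6050° <0 so +360° → 312.3950° ≈ 312.4°
Leg 3: φ1=0.6220807, φ2=0.7164786, Δφ=0.0943979, Δλ=-1.9317496 rad; a=sin²(Δφ/2)+cosφ1·cosφ2·sin²(Δλ/2)=0.4168710264; c=2·atan2(√a, √(1-a))=1.403762750; dist=6371·c=8943.372 ≈ 8943.4 km; running total=30600.7 km
Leg 3 bearing: y=sinΔλ·cosφ2=-0.70552777, x=cosφ1·sinφ2-sinφ1·cosφ2·cosΔλ=0.68890410; θ=atan2(y, x)=-45.6830° <0 so +360° → 314.3170° ≈ 314.3°
Leg 4: φ1=0.7164786, φ2=-0.5918237, Δφ=-1.3083023, Δλ=2.1336912 rad; a=sin²(Δφ/2)+cosφ1·cosφ2·sin²(Δλ/2)=0.8501800010; c=2·atan2(√a, √(1-a))=2.346698052; dist=6371·c=14950.813 ≈ 14950.8 km; running total=45551.5 km
Leg 4 bearing: y=sinΔλ·cosφ2=0.70187878, x=cosφ1·sinφ2-sinφ1·cosφ2·cosΔλ=-0.12985392; θ=atan2(y, x)=100.4817° ≈ 100.5°
Leg 5: φ1=-0.5918237, φ2=-0.6431940, Δφ=-0.0513703, Δλ=0.4119378 rad; a=sin²(Δφ/2)+cosφ1·cosφ2·sin²(Δλ/2)=0.0284363657; c=2·atan2(√a, √(1-a))=0.338880936; dist=6371·c=2159.010 ≈ 2159.0 km; running total=47710.5 km
Leg 5 bearing: y=sinΔλ·cosφ2=0.32038242, x=cosφ1·sinφ2-sinφ1·cosφ2·cosΔλ=-0.08869080; θ=atan2(y, x)=105.4736° ≈ 105.5°
Leg 6: φ1=-0.6431940, φ2=0.6959169, Δφ=1.3391108, Δλ=-1.0195096 rad; a=sin²(Δφ/2)+cosφ1·cosφ2·sin²(Δλ/2)=0.5314164869; c=2·atan2(√a, √(1-a))=1.633670718; dist=6371·c=10408.116 ≈ 10408.1 km; running total=58118.6 km
Leg 6 bearing: y=sinΔλ·cosφ2=-0.65376709, x=cosφ1·sinφ2-sinφ1·cosφ2·cosΔλ=0.75408263; θ=atan2(y, x)=-40.9243° <0 so +360° → 319.0757° ≈ 319.1°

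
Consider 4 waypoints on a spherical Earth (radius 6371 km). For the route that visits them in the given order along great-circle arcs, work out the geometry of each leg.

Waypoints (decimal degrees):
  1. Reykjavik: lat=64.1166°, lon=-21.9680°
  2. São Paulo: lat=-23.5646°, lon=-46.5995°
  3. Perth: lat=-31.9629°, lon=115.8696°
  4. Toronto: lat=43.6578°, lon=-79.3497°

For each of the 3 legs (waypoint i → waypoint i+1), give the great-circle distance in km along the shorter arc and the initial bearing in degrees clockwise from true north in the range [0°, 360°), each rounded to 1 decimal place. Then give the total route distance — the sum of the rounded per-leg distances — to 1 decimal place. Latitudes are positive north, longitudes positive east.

Leg 1: φ1=1.1190458, φ2=-0.4112799, Δφ=-1.5303256, Δλ=-0.4299008 rad; a=sin²(Δφ/2)+cosφ1·cosφ2·sin²(Δλ/2)=0.4979750300; c=2·atan2(√a, √(1-a))=1.566746376; dist=6371·c=9981.741 ≈ 9981.7 km; running total=9981.7 km
Leg 1 bearing: y=sinΔλ·cosφ2=-0.38202524, x=cosφ1·sinφ2-sinφ1·cosφ2·cosΔλ=-0.92414302; θ=atan2(y, x)=-157.5406° <0 so +360° → 202.4594° ≈ 202.5°
Leg 2: φ1=-0.4112799, φ2=-0.5578578, Δφ=-0.1465780, Δλ=2.8356207 rad; a=sin²(Δφ/2)+cosφ1·cosφ2·sin²(Δλ/2)=0.7649463400; c=2·atan2(√a, √(1-a))=2.129270340; dist=6371·c=13565.581 ≈ 13565.6 km; running total=23547.3 km
Leg 2 bearing: y=sinΔλ·cosφ2=0.25555244, x=cosφ1·sinφ2-sinφ1·cosφ2·cosΔλ=-0.80864498; θ=atan2(y, x)=162.4621° ≈ 162.5°
Leg 3: φ1=-0.5578578, φ2=0.7619724, Δφ=1.3198302, Δλ=-3.4072195 rad; a=sin²(Δφ/2)+cosφ1·cosφ2·sin²(Δλ/2)=0.9788570375; c=2·atan2(√a, √(1-a))=2.849745610; dist=6371·c=18155.729 ≈ 18155.7 km; running total=41703.0 km
Leg 3 bearing: y=sinΔλ·cosφ2=0.18992269, x=cosφ1·sinφ2-sinφ1·cosφ2·cosΔλ=0.21613218; θ=atan2(y, x)=41.3069° ≈ 41.3°

Leg 1: dist=9981.7 km, bearing=202.5°
Leg 2: dist=13565.6 km, bearing=162.5°
Leg 3: dist=18155.7 km, bearing=41.3°
Total: 41703.0 km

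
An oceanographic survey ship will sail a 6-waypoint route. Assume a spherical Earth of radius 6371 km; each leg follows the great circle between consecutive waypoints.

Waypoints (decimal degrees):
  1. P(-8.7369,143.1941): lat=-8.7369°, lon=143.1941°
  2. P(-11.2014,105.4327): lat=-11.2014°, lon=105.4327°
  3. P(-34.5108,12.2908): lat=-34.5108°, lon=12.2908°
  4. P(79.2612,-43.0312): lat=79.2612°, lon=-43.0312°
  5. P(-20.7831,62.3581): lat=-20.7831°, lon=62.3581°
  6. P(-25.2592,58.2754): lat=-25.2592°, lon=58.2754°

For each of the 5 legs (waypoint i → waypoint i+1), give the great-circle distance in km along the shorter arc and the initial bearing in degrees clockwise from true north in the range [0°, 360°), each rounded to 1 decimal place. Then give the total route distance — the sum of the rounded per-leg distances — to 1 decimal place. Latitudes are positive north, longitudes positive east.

Leg 1: φ1=-0.1524877, φ2=-0.1955013, Δφ=-0.0430136, Δλ=-0.6590608 rad; a=sin²(Δφ/2)+cosφ1·cosφ2·sin²(Δλ/2)=0.1019918483; c=2·atan2(√a, √(1-a))=0.650111520; dist=6371·c=4141.860 ≈ 4141.9 km; running total=4141.9 km
Leg 1 bearing: y=sinΔλ·cosφ2=-0.60070910, x=cosφ1·sinφ2-sinφ1·cosφ2·cosΔλ=-0.07420658; θ=atan2(y, x)=-97.0422° <0 so +360° → 262.9578° ≈ 263.0°
Leg 2: φ1=-0.1955013, φ2=-0.6023271, Δφ=-0.4068258, Δλ=-1.6256328 rad; a=sin²(Δφ/2)+cosφ1·cosφ2·sin²(Δλ/2)=0.4671220241; c=2·atan2(√a, √(1-a))=1.504992896; dist=6371·c=9588.310 ≈ 9588.3 km; running total=13730.2 km
Leg 2 bearing: y=sinΔλ·cosφ2=-0.82278079, x=cosφ1·sinφ2-sinφ1·cosφ2·cosΔλ=-0.56454223; θ=atan2(y, x)=-124.4555° <0 so +360° → 235.5445° ≈ 235.5°
Leg 3: φ1=-0.6023271, φ2=1.3833689, Δφ=1.9856960, Δλ=-0.9655510 rad; a=sin²(Δφ/2)+cosφ1·cosφ2·sin²(Δλ/2)=0.7346399591; c=2·atan2(√a, √(1-a))=2.059271479; dist=6371·c=13119.619 ≈ 13119.6 km; running total=26849.8 km
Leg 3 bearing: y=sinΔλ·cosφ2=-0.15323245, x=cosφ1·sinφ2-sinφ1·cosφ2·cosΔλ=0.86965290; θ=atan2(y, x)=-9.9929° <0 so +360° → 350.0071° ≈ 350.0°
Leg 4: φ1=1.3833689, φ2=-0.3627335, Δφ=-1.7461024, Δλ=1.8393903 rad; a=sin²(Δφ/2)+cosφ1·cosφ2·sin²(Δλ/2)=0.6974237392; c=2·atan2(√a, √(1-a))=1.976698161; dist=6371·c=12593.544 ≈ 12593.5 km; running total=39443.3 km
Leg 4 bearing: y=sinΔλ·cosφ2=0.90140843, x=cosφ1·sinφ2-sinφ1·cosφ2·cosΔλ=0.17764659; θ=atan2(y, x)=78.8512° ≈ 78.9°
Leg 5: φ1=-0.3627335, φ2=-0.4408562, Δφ=-0.0781227, Δλ=-0.0712566 rad; a=sin²(Δφ/2)+cosφ1·cosφ2·sin²(Δλ/2)=0.0025978633; c=2·atan2(√a, √(1-a))=0.101982667; dist=6371·c=649.732 ≈ 649.7 km; running total=40093.0 km
Leg 5 bearing: y=sinΔλ·cosφ2=-0.06438896, x=cosφ1·sinφ2-sinφ1·cosφ2·cosΔλ=-0.07885759; θ=atan2(y, x)=-140.7676° <0 so +360° → 219.2324° ≈ 219.2°

Leg 1: dist=4141.9 km, bearing=263.0°
Leg 2: dist=9588.3 km, bearing=235.5°
Leg 3: dist=13119.6 km, bearing=350.0°
Leg 4: dist=12593.5 km, bearing=78.9°
Leg 5: dist=649.7 km, bearing=219.2°
Total: 40093.0 km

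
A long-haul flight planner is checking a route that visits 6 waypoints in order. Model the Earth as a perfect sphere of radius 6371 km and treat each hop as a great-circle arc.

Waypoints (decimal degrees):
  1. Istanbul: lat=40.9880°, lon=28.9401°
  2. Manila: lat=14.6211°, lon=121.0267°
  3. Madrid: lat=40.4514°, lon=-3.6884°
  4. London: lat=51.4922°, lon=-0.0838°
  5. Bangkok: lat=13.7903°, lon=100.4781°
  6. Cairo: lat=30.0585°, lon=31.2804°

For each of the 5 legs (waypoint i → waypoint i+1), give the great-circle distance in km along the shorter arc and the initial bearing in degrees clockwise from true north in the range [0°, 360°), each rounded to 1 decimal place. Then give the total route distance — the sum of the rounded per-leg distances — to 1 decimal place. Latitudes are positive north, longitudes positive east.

Leg 1: dist=9119.3 km, bearing=77.5°
Leg 2: dist=11653.9 km, bearing=319.7°
Leg 3: dist=1258.5 km, bearing=11.5°
Leg 4: dist=9524.8 km, bearing=73.2°
Leg 5: dist=7260.7 km, bearing=297.1°
Total: 38817.2 km

Leg 1: φ1=0.7153756, φ2=0.2551863, Δφ=-0.4601892, Δλ=1.6072144 rad; a=sin²(Δφ/2)+cosφ1·cosφ2·sin²(Δλ/2)=0.4305138362; c=2·atan2(√a, √(1-a))=1.431372730; dist=6371·c=9119.276 ≈ 9119.3 km; running total=9119.3 km
Leg 1 bearing: y=sinΔλ·cosφ2=0.96697469, x=cosφ1·sinφ2-sinφ1·cosφ2·cosΔλ=0.21365077; θ=atan2(y, x)=77.5408° ≈ 77.5°
Leg 2: φ1=0.2551863, φ2=0.7060101, Δφ=0.4508238, Δλ=-2.1766891 rad; a=sin²(Δφ/2)+cosφ1·cosφ2·sin²(Δλ/2)=0.6277767368; c=2·atan2(√a, √(1-a))=1.829216470; dist=6371·c=11653.938 ≈ 11653.9 km; running total=20773.2 km
Leg 2 bearing: y=sinΔλ·cosφ2=-0.62550172, x=cosφ1·sinφ2-sinφ1·cosφ2·cosΔλ=0.73718384; θ=atan2(y, x)=-40.3147° <0 so +360° → 319.6853° ≈ 319.7°
Leg 3: φ1=0.7060101, φ2=0.8987084, Δφ=0.1926983, Δλ=0.0629121 rad; a=sin²(Δφ/2)+cosφ1·cosφ2·sin²(Δλ/2)=0.0097231206; c=2·atan2(√a, √(1-a))=0.197532762; dist=6371·c=1258.481 ≈ 1258.5 km; running total=22031.7 km
Leg 3 bearing: y=sinΔλ·cosφ2=0.03914460, x=cosφ1·sinφ2-sinφ1·cosφ2·cosΔλ=0.19230712; θ=atan2(y, x)=11.5055° ≈ 11.5°
Leg 4: φ1=0.8987084, φ2=0.2406861, Δφ=-0.6580223, Δλ=1.7551363 rad; a=sin²(Δφ/2)+cosφ1·cosφ2·sin²(Δλ/2)=0.4621529857; c=2·atan2(√a, √(1-a))=1.495029829; dist=6371·c=9524.835 ≈ 9524.8 km; running total=31556.5 km
Leg 4 bearing: y=sinΔλ·cosφ2=0.95472048, x=cosφ1·sinφ2-sinφ1·cosφ2·cosΔλ=0.28771379; θ=atan2(y, x)=73.2293° ≈ 73.2°
Leg 5: φ1=0.2406861, φ2=0.5246198, Δφ=0.2839337, Δλ=-1.2077277 rad; a=sin²(Δφ/2)+cosφ1·cosφ2·sin²(Δλ/2)=0.2910412486; c=2·atan2(√a, √(1-a))=1.139644493; dist=6371·c=7260.675 ≈ 7260.7 km; running total=38817.2 km
Leg 5 bearing: y=sinΔλ·cosφ2=-0.80909279, x=cosφ1·sinφ2-sinφ1·cosφ2·cosΔλ=0.41317529; θ=atan2(y, x)=-62.9482° <0 so +360° → 297.0518° ≈ 297.1°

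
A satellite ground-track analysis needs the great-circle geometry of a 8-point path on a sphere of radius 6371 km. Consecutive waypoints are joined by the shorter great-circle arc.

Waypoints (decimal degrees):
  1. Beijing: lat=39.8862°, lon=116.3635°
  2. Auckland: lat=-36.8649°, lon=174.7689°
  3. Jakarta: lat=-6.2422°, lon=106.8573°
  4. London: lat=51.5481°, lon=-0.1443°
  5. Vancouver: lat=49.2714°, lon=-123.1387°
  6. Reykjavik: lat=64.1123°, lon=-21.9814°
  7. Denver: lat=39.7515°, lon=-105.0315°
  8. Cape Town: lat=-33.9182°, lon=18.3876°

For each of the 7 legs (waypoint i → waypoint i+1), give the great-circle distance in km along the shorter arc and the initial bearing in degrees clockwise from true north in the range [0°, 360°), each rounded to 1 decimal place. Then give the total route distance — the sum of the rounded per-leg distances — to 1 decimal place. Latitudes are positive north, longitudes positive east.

Leg 1: φ1=0.6961455, φ2=-0.6434139, Δφ=-1.3395594, Δλ=1.0193665 rad; a=sin²(Δφ/2)+cosφ1·cosφ2·sin²(Δλ/2)=0.5315453288; c=2·atan2(√a, √(1-a))=1.633928914; dist=6371·c=10409.761 ≈ 10409.8 km; running total=10409.8 km
Leg 1 bearing: y=sinΔλ·cosφ2=0.68146563, x=cosφ1·sinφ2-sinφ1·cosφ2·cosΔλ=-0.72912562; θ=atan2(y, x)=136.9351° ≈ 136.9°
Leg 2: φ1=-0.6434139, φ2=-0.1089469, Δφ=0.5344669, Δλ=-1.1852810 rad; a=sin²(Δφ/2)+cosφ1·cosφ2·sin²(Δλ/2)=0.3178516657; c=2·atan2(√a, √(1-a))=1.197918864; dist=6371·c=7631.941 ≈ 7631.9 km; running total=18041.7 km
Leg 2 bearing: y=sinΔλ·cosφ2=-0.92111108, x=cosφ1·sinφ2-sinφ1·cosφ2·cosΔλ=0.13726731; θ=atan2(y, x)=-81.5240° <0 so +360° → 278.4760° ≈ 278.5°
Leg 3: φ1=-0.1089469, φ2=0.8996841, Δφ=1.0086310, Δλ=-1.8675302 rad; a=sin²(Δφ/2)+cosφ1·cosφ2·sin²(Δλ/2)=0.6329515325; c=2·atan2(√a, √(1-a))=1.839936918; dist=6371·c=11722.238 ≈ 11722.2 km; running total=29763.9 km
Leg 3 bearing: y=sinΔλ·cosφ2=-0.59468013, x=cosφ1·sinφ2-sinφ1·cosφ2·cosΔλ=0.75871675; θ=atan2(y, x)=-38.0893° <0 so +360° → 321.9107° ≈ 321.9°
Leg 4: φ1=0.8996841, φ2=0.8599482, Δφ=-0.0397359, Δλ=-2.1466572 rad; a=sin²(Δφ/2)+cosφ1·cosφ2·sin²(Δλ/2)=0.3137447739; c=2·atan2(√a, √(1-a))=1.189083623; dist=6371·c=7575.652 ≈ 7575.7 km; running total=37339.6 km
Leg 4 bearing: y=sinΔλ·cosφ2=-0.54724778, x=cosφ1·sinφ2-sinφ1·cosφ2·cosΔλ=0.74950372; θ=atan2(y, x)=-36.1349° <0 so +360° → 323.8651° ≈ 323.9°
Leg 5: φ1=0.8599482, φ2=1.1189707, Δφ=0.2590226, Δλ=1.7655279 rad; a=sin²(Δφ/2)+cosφ1·cosφ2·sin²(Δλ/2)=0.1866804164; c=2·atan2(√a, √(1-a))=0.893563210; dist=6371·c=5692.891 ≈ 5692.9 km; running total=43032.5 km
Leg 5 bearing: y=sinΔλ·cosφ2=0.42835660, x=cosφ1·sinφ2-sinφ1·cosφ2·cosΔλ=0.65102533; θ=atan2(y, x)=33.3438° ≈ 33.3°
Leg 6: φ1=1.1189707, φ2=0.6937946, Δφ=-0.4251762, Δλ=-1.4494977 rad; a=sin²(Δφ/2)+cosφ1·cosφ2·sin²(Δλ/2)=0.1920461926; c=2·atan2(√a, √(1-a))=0.907258817; dist=6371·c=5780.146 ≈ 5780.1 km; running total=48812.6 km
Leg 6 bearing: y=sinΔλ·cosφ2=-0.76317602, x=cosφ1·sinφ2-sinφ1·cosφ2·cosΔλ=0.19549979; θ=atan2(y, x)=-75.6317° <0 so +360° → 284.3683° ≈ 284.4°
Leg 7: φ1=0.6937946, φ2=-0.5919843, Δφ=-1.2857788, Δλ=2.1540697 rad; a=sin²(Δφ/2)+cosφ1·cosφ2·sin²(Δλ/2)=0.8541034717; c=2·atan2(√a, √(1-a))=2.357751568; dist=6371·c=15021.235 ≈ 15021.2 km; running total=63833.8 km
Leg 7 bearing: y=sinΔλ·cosφ2=0.69263372, x=cosφ1·sinφ2-sinφ1·cosφ2·cosΔλ=-0.13675326; θ=atan2(y, x)=101.1688° ≈ 101.2°

Leg 1: dist=10409.8 km, bearing=136.9°
Leg 2: dist=7631.9 km, bearing=278.5°
Leg 3: dist=11722.2 km, bearing=321.9°
Leg 4: dist=7575.7 km, bearing=323.9°
Leg 5: dist=5692.9 km, bearing=33.3°
Leg 6: dist=5780.1 km, bearing=284.4°
Leg 7: dist=15021.2 km, bearing=101.2°
Total: 63833.8 km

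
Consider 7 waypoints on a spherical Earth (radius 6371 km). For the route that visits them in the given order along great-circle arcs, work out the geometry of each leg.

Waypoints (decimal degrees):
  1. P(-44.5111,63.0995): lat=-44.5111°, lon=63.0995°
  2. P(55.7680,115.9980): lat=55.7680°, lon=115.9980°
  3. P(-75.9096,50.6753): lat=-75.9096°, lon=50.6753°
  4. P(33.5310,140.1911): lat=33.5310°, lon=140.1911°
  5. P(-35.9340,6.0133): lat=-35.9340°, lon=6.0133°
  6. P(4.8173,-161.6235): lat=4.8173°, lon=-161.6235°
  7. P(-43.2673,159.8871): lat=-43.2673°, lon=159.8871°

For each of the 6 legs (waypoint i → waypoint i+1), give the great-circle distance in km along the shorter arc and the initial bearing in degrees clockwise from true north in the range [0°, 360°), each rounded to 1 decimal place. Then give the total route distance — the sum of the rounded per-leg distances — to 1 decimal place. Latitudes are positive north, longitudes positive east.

Leg 1: φ1=-0.7768652, φ2=0.9733352, Δφ=1.7502005, Δλ=0.9232530 rad; a=sin²(Δφ/2)+cosφ1·cosφ2·sin²(Δλ/2)=0.6688058558; c=2·atan2(√a, √(1-a))=1.915174804; dist=6371·c=12201.579 ≈ 12201.6 km; running total=12201.6 km
Leg 1 bearing: y=sinΔλ·cosφ2=0.44866814, x=cosφ1·sinφ2-sinφ1·cosφ2·cosΔλ=0.82747521; θ=atan2(y, x)=28.4671° ≈ 28.5°
Leg 2: φ1=0.9733352, φ2=-1.3248725, Δφ=-2.2982077, Δλ=-1.1400962 rad; a=sin²(Δφ/2)+cosφ1·cosφ2·sin²(Δλ/2)=0.8723562889; c=2·atan2(√a, √(1-a))=2.410900395; dist=6371·c=15359.846 ≈ 15359.8 km; running total=27561.4 km
Leg 2 bearing: y=sinΔλ·cosφ2=-0.22121888, x=cosφ1·sinφ2-sinφ1·cosφ2·cosΔλ=-0.62965497; θ=atan2(y, x)=-160.6419° <0 so +360° → 199.3581° ≈ 199.4°
Leg 3: φ1=-1.3248725, φ2=0.5852264, Δφ=1.9100988, Δλ=1.5623454 rad; a=sin²(Δφ/2)+cosφ1·cosφ2·sin²(Δλ/2)=0.7670266440; c=2·atan2(√a, √(1-a))=2.134183906; dist=6371·c=13596.886 ≈ 13596.9 km; running total=41158.3 km
Leg 3 bearing: y=sinΔλ·cosφ2=0.83355731, x=cosφ1·sinφ2-sinφ1·cosφ2·cosΔλ=0.14131278; θ=atan2(y, x)=80.3781° ≈ 80.4°
Leg 4: φ1=0.5852264, φ2=-0.6271666, Δφ=-1.2123930, Δλ=-2.3418444 rad; a=sin²(Δφ/2)+cosφ1·cosφ2·sin²(Δλ/2)=0.8972673409; c=2·atan2(√a, √(1-a))=2.489037211; dist=6371·c=15857.656 ≈ 15857.7 km; running total=57016.0 km
Leg 4 bearing: y=sinΔλ·cosφ2=-0.58069656, x=cosφ1·sinφ2-sinφ1·cosφ2·cosΔλ=-0.17749970; θ=atan2(y, x)=-106.9967° <0 so +360° → 253.0033° ≈ 253.0°
Leg 5: φ1=-0.6271666, φ2=0.0840777, Δφ=0.7112444, Δλ=-2.9258141 rad; a=sin²(Δφ/2)+cosφ1·cosφ2·sin²(Δλ/2)=0.9187030136; c=2·atan2(√a, √(1-a))=2.563316338; dist=6371·c=16330.888 ≈ 16330.9 km; running total=73346.9 km
Leg 5 bearing: y=sinΔλ·cosφ2=-0.21335166, x=cosφ1·sinφ2-sinφ1·cosφ2·cosΔλ=-0.50322184; θ=atan2(y, x)=-157.0244° <0 so +360° → 202.9756° ≈ 203.0°
Leg 6: φ1=0.0840777, φ2=-0.7551568, Δφ=-0.8392346, Δλ=5.6114186 rad; a=sin²(Δφ/2)+cosφ1·cosφ2·sin²(Δλ/2)=0.2448108028; c=2·atan2(√a, √(1-a))=1.035171575; dist=6371·c=6595.078 ≈ 6595.1 km; running total=79942.0 km
Leg 6 bearing: y=sinΔλ·cosφ2=-0.45318734, x=cosφ1·sinφ2-sinφ1·cosφ2·cosΔλ=-0.73084549; θ=atan2(y, x)=-148.1975° <0 so +360° → 211.8025° ≈ 211.8°

Leg 1: dist=12201.6 km, bearing=28.5°
Leg 2: dist=15359.8 km, bearing=199.4°
Leg 3: dist=13596.9 km, bearing=80.4°
Leg 4: dist=15857.7 km, bearing=253.0°
Leg 5: dist=16330.9 km, bearing=203.0°
Leg 6: dist=6595.1 km, bearing=211.8°
Total: 79942.0 km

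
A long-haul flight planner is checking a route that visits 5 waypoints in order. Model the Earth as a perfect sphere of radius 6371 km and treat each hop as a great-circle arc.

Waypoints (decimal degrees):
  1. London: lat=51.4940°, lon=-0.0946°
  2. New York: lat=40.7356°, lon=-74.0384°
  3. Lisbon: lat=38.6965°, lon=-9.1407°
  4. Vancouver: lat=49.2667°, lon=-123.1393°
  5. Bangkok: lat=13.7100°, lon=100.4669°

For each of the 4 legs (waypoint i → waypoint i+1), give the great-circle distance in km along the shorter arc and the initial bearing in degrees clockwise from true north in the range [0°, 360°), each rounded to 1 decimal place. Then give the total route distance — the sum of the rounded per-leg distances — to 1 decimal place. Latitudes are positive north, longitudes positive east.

Leg 1: φ1=0.8987398, φ2=0.7109703, Δφ=-0.1877695, Δλ=-1.2905628 rad; a=sin²(Δφ/2)+cosφ1·cosφ2·sin²(Δλ/2)=0.1794285845; c=2·atan2(√a, √(1-a))=0.874809803; dist=6371·c=5573.413 ≈ 5573.4 km; running total=5573.4 km
Leg 1 bearing: y=sinΔλ·cosφ2=-0.72817067, x=cosφ1·sinφ2-sinφ1·cosφ2·cosΔλ=0.24228775; θ=atan2(y, x)=-71.5959° <0 so +360° → 288.4041° ≈ 288.4°
Leg 2: φ1=0.7109703, φ2=0.6753813, Δφ=-0.0355890, Δλ=1.1326785 rad; a=sin²(Δφ/2)+cosφ1·cosφ2·sin²(Δλ/2)=0.1705654014; c=2·atan2(√a, √(1-a))=0.851481770; dist=6371·c=5424.790 ≈ 5424.8 km; running total=10998.2 km
Leg 2 bearing: y=sinΔλ·cosφ2=0.70675472, x=cosφ1·sinφ2-sinφ1·cosφ2·cosΔλ=0.25766091; θ=atan2(y, x)=69.9697° ≈ 70.0°
Leg 3: φ1=0.6753813, φ2=0.8598661, Δφ=0.1844848, Δλ=-1.9896509 rad; a=sin²(Δφ/2)+cosφ1·cosφ2·sin²(Δλ/2)=0.3666946044; c=2·atan2(√a, √(1-a))=1.300921505; dist=6371·c=8288.171 ≈ 8288.2 km; running total=19286.4 km
Leg 3 bearing: y=sinΔλ·cosφ2=-0.59613045, x=cosφ1·sinφ2-sinφ1·cosφ2·cosΔλ=0.75732897; θ=atan2(y, x)=-38.2080° <0 so +360° → 321.7920° ≈ 321.8°
Leg 4: φ1=0.8598661, φ2=0.2392846, Δφ=-0.6205815, Δλ=3.9026644 rad; a=sin²(Δφ/2)+cosφ1·cosφ2·sin²(Δλ/2)=0.6397225859; c=2·atan2(√a, √(1-a))=1.854012539; dist=6371·c=11811.914 ≈ 11811.9 km; running total=31098.3 km
Leg 4 bearing: y=sinΔλ·cosφ2=-0.67004687, x=cosφ1·sinφ2-sinφ1·cosφ2·cosΔλ=0.68771185; θ=atan2(y, x)=-44.2546° <0 so +360° → 315.7454° ≈ 315.7°

Leg 1: dist=5573.4 km, bearing=288.4°
Leg 2: dist=5424.8 km, bearing=70.0°
Leg 3: dist=8288.2 km, bearing=321.8°
Leg 4: dist=11811.9 km, bearing=315.7°
Total: 31098.3 km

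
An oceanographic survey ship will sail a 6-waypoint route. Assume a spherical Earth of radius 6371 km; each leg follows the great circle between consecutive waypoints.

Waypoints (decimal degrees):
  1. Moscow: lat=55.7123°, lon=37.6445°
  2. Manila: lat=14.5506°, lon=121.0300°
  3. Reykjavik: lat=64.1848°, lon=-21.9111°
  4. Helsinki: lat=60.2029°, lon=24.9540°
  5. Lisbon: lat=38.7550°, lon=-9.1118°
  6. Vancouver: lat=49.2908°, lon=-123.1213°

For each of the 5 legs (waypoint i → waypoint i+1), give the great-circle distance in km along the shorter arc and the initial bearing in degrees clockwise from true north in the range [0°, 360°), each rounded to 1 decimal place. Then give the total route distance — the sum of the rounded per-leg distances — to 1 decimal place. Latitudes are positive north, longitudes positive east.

Leg 1: φ1=0.9723631, φ2=0.2539559, Δφ=-0.7184072, Δλ=1.4553515 rad; a=sin²(Δφ/2)+cosφ1·cosφ2·sin²(Δλ/2)=0.3648074392; c=2·atan2(√a, √(1-a))=1.297003296; dist=6371·c=8263.208 ≈ 8263.2 km; running total=8263.2 km
Leg 1 bearing: y=sinΔλ·cosφ2=0.96148328, x=cosφ1·sinφ2-sinφ1·cosφ2·cosΔλ=0.04941437; θ=atan2(y, x)=87.0579° ≈ 87.1°
Leg 2: φ1=0.2539559, φ2=1.1202361, Δφ=0.8662802, Δλ=-2.4947928 rad; a=sin²(Δφ/2)+cosφ1·cosφ2·sin²(Δλ/2)=0.5551018042; c=2·atan2(√a, √(1-a))=1.681224231; dist=6371·c=10711.080 ≈ 10711.1 km; running total=18974.3 km
Leg 2 bearing: y=sinΔλ·cosφ2=-0.26242973, x=cosφ1·sinφ2-sinφ1·cosφ2·cosΔλ=0.95863747; θ=atan2(y, x)=-15.3098° <0 so +360° → 344.6902° ≈ 344.7°
Leg 3: φ1=1.1202361, φ2=1.0507388, Δφ=-0.0694973, Δλ=0.8179503 rad; a=sin²(Δφ/2)+cosφ1·cosφ2·sin²(Δλ/2)=0.0354283481; c=2·atan2(√a, √(1-a))=0.378707421; dist=6371·c=2412.745 ≈ 2412.7 km; running total=21387.0 km
Leg 3 bearing: y=sinΔλ·cosφ2=0.36263268, x=cosφ1·sinφ2-sinφ1·cosφ2·cosΔλ=0.07204346; θ=atan2(y, x)=78.7635° ≈ 78.8°
Leg 4: φ1=1.0507388, φ2=0.6764024, Δφ=-0.3743365, Δλ=-0.5945604 rad; a=sin²(Δφ/2)+cosφ1·cosφ2·sin²(Δλ/2)=0.0678750682; c=2·atan2(√a, √(1-a))=0.527139009; dist=6371·c=3358.403 ≈ 3358.4 km; running total=24745.4 km
Leg 4 bearing: y=sinΔλ·cosφ2=-0.43681750, x=cosφ1·sinφ2-sinφ1·cosφ2·cosΔλ=-0.24952483; θ=atan2(y, x)=-119.7365° <0 so +360° → 240.2635° ≈ 240.3°
Leg 5: φ1=0.6764024, φ2=0.8602868, Δφ=0.1838844, Δλ=-1.9898412 rad; a=sin²(Δφ/2)+cosφ1·cosφ2·sin²(Δλ/2)=0.3662158042; c=2·atan2(√a, √(1-a))=1.299927805; dist=6371·c=8281.840 ≈ 8281.8 km; running total=33027.2 km
Leg 5 bearing: y=sinΔλ·cosφ2=-0.59578874, x=cosφ1·sinφ2-sinφ1·cosφ2·cosΔλ=0.75726015; θ=atan2(y, x)=-38.1946° <0 so +360° → 321.8054° ≈ 321.8°

Leg 1: dist=8263.2 km, bearing=87.1°
Leg 2: dist=10711.1 km, bearing=344.7°
Leg 3: dist=2412.7 km, bearing=78.8°
Leg 4: dist=3358.4 km, bearing=240.3°
Leg 5: dist=8281.8 km, bearing=321.8°
Total: 33027.2 km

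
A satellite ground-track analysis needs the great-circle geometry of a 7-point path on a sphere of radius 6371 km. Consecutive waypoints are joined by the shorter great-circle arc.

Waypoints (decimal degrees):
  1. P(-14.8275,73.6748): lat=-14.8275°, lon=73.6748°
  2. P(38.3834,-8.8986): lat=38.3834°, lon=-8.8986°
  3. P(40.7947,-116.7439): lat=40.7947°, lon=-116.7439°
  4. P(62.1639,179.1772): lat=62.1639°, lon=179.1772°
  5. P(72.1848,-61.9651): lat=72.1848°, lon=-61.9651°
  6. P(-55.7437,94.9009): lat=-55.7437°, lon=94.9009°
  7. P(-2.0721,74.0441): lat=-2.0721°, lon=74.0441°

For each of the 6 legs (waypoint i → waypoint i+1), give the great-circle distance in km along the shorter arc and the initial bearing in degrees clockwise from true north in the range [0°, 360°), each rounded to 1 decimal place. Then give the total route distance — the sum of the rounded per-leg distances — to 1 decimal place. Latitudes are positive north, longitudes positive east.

Leg 1: dist=10396.1 km, bearing=308.9°
Leg 2: dist=8569.4 km, bearing=312.3°
Leg 3: dist=4772.8 km, bearing=321.9°
Leg 4: dist=4379.1 km, bearing=25.0°
Leg 5: dist=17897.4 km, bearing=42.7°
Leg 6: dist=6254.9 km, bearing=334.7°
Total: 52269.7 km

Leg 1: φ1=-0.2587887, φ2=0.6699167, Δφ=0.9287054, Δλ=-1.4411777 rad; a=sin²(Δφ/2)+cosφ1·cosφ2·sin²(Δλ/2)=0.5304766272; c=2·atan2(√a, √(1-a))=1.631787388; dist=6371·c=10396.117 ≈ 10396.1 km; running total=10396.1 km
Leg 1 bearing: y=sinΔλ·cosφ2=-0.77729768, x=cosφ1·sinφ2-sinφ1·cosφ2·cosΔλ=0.62617332; θ=atan2(y, x)=-51.1459° <0 so +360° → 308.8541° ≈ 308.9°
Leg 2: φ1=0.6699167, φ2=0.7120018, Δφ=0.0420851, Δλ=-1.8822556 rad; a=sin²(Δφ/2)+cosφ1·cosφ2·sin²(Δλ/2)=0.3880891349; c=2·atan2(√a, √(1-a))=1.345062399; dist=6371·c=8569.393 ≈ 8569.4 km; running total=18965.5 km
Leg 2 bearing: y=sinΔλ·cosφ2=-0.72063159, x=cosφ1·sinφ2-sinφ1·cosφ2·cosΔλ=0.65619658; θ=atan2(y, x)=-47.6795° <0 so +360° → 312.3205° ≈ 312.3°
Leg 3: φ1=0.7120018, φ2=1.0849647, Δφ=0.3729629, Δλ=5.1647975 rad; a=sin²(Δφ/2)+cosφ1·cosφ2·sin²(Δλ/2)=0.1338615099; c=2·atan2(√a, √(1-a))=0.749136810; dist=6371·c=4772.751 ≈ 4772.8 km; running total=23738.3 km
Leg 3 bearing: y=sinΔλ·cosφ2=-0.41996787, x=cosφ1·sinφ2-sinφ1·cosφ2·cosΔλ=0.53609459; θ=atan2(y, x)=-38.0746° <0 so +360° → 321.9254° ≈ 321.9°
Leg 4: φ1=1.0849647, φ2=1.2598624, Δφ=0.1748977, Δλ=-4.2087271 rad; a=sin²(Δφ/2)+cosφ1·cosφ2·sin²(Δλ/2)=0.1135328784; c=2·atan2(√a, √(1-a))=0.687343515; dist=6371·c=4379.066 ≈ 4379.1 km; running total=28117.4 km
Leg 4 bearing: y=sinΔλ·cosφ2=0.26795561, x=cosφ1·sinφ2-sinφ1·cosφ2·cosΔλ=0.57512820; θ=atan2(y, x)=24.9811° ≈ 25.0°
Leg 5: φ1=1.2598624, φ2=-0.9729111, Δφ=-2.2327735, Δλ=2.7378282 rad; a=sin²(Δφ/2)+cosφ1·cosφ2·sin²(Δλ/2)=0.9726314944; c=2·atan2(√a, √(1-a))=2.809195940; dist=6371·c=17897.387 ≈ 17897.4 km; running total=46014.8 km
Leg 5 bearing: y=sinΔλ·cosφ2=0.22115213, x=cosφ1·sinφ2-sinφ1·cosφ2·cosΔλ=0.23993670; θ=atan2(y, x)=42.6671° ≈ 42.7°
Leg 6: φ1=-0.9729111, φ2=-0.0361650, Δφ=0.9367461, Δλ=-0.3640198 rad; a=sin²(Δφ/2)+cosφ1·cosφ2·sin²(Δλ/2)=0.2222240347; c=2·atan2(√a, √(1-a))=0.981769716; dist=6371·c=6254.855 ≈ 6254.9 km; running total=52269.7 km
Leg 6 bearing: y=sinΔλ·cosφ2=-0.35580072, x=cosφ1·sinφ2-sinφ1·cosφ2·cosΔλ=0.75151041; θ=atan2(y, x)=-25.3351° <0 so +360° → 334.6649° ≈ 334.7°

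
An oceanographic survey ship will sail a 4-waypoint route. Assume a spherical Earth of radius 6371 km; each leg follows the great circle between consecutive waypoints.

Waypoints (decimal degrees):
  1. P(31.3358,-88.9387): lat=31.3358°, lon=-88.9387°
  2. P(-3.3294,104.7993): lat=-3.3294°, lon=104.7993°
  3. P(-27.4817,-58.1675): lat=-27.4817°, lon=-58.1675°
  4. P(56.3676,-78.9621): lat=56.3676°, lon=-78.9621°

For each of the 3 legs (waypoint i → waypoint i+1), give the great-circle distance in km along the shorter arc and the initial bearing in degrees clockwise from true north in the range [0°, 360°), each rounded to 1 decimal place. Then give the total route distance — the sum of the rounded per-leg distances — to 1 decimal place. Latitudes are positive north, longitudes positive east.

Leg 1: dist=16584.6 km, bearing=332.5°
Leg 2: dist=16132.8 km, bearing=207.0°
Leg 3: dist=9528.4 km, bearing=348.6°
Total: 42245.8 km

Leg 1: φ1=0.5469129, φ2=-0.0581090, Δφ=-0.6050219, Δλ=3.3813660 rad; a=sin²(Δφ/2)+cosφ1·cosφ2·sin²(Δλ/2)=0.9292505886; c=2·atan2(√a, √(1-a))=2.603136054; dist=6371·c=16584.580 ≈ 16584.6 km; running total=16584.6 km
Leg 1 bearing: y=sinΔλ·cosφ2=-0.23708161, x=cosφ1·sinφ2-sinφ1·cosφ2·cosΔλ=0.45471754; θ=atan2(y, x)=-27.5367° <0 so +360° → 332.4633° ≈ 332.5°
Leg 2: φ1=-0.0581090, φ2=-0.4796461, Δφ=-0.4215372, Δλ=-2.8443072 rad; a=sin²(Δφ/2)+cosφ1·cosφ2·sin²(Δλ/2)=0.9100056639; c=2·atan2(√a, √(1-a))=2.532227137; dist=6371·c=16132.819 ≈ 16132.8 km; running total=32717.4 km
Leg 2 bearing: y=sinΔλ·cosφ2=-0.25987153, x=cosφ1·sinφ2-sinφ1·cosφ2·cosΔλ=-0.50994922; θ=atan2(y, x)=-152.9965° <0 so +360° → 207.0035° ≈ 207.0°
Leg 3: φ1=-0.4796461, φ2=0.9838002, Δφ=1.4634464, Δλ=-0.3629342 rad; a=sin²(Δφ/2)+cosφ1·cosφ2·sin²(Δλ/2)=0.4624319752; c=2·atan2(√a, √(1-a))=1.495589401; dist=6371·c=9528.400 ≈ 9528.4 km; running total=42245.8 km
Leg 3 bearing: y=sinΔλ·cosφ2=-0.19663162, x=cosφ1·sinφ2-sinφ1·cosφ2·cosΔλ=0.97759428; θ=atan2(y, x)=-11.3726° <0 so +360° → 348.6274° ≈ 348.6°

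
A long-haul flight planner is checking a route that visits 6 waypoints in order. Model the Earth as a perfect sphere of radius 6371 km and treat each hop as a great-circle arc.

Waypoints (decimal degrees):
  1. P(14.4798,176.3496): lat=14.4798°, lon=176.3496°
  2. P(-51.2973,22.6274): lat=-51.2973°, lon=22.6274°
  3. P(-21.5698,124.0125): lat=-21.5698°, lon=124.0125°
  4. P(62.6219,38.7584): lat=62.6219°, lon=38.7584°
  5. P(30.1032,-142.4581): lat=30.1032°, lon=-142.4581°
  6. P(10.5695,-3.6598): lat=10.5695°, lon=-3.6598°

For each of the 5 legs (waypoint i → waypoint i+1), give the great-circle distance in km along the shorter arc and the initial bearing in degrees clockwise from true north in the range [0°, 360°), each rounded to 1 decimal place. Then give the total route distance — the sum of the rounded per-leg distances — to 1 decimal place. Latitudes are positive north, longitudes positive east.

Leg 1: dist=15296.0 km, bearing=204.2°
Leg 2: dist=8905.5 km, bearing=112.3°
Leg 3: dist=11889.2 km, bearing=331.4°
Leg 4: dist=9704.0 km, bearing=1.1°
Leg 5: dist=13701.6 km, bearing=50.7°
Total: 59496.3 km

Leg 1: φ1=0.2527202, φ2=-0.8953068, Δφ=-1.1480270, Δλ=-2.6829585 rad; a=sin²(Δφ/2)+cosφ1·cosφ2·sin²(Δλ/2)=0.8689916456; c=2·atan2(√a, √(1-a))=2.400873263; dist=6371·c=15295.964 ≈ 15296.0 km; running total=15296.0 km
Leg 1 bearing: y=sinΔλ·cosφ2=-0.27682609, x=cosφ1·sinφ2-sinφ1·cosφ2·cosΔλ=-0.61542504; θ=atan2(y, x)=-155.7812° <0 so +360° → 204.2188° ≈ 204.2°
Leg 2: φ1=-0.8953068, φ2=-0.3764640, Δφ=0.5188428, Δλ=1.7695038 rad; a=sin²(Δφ/2)+cosφ1·cosφ2·sin²(Δλ/2)=0.4139427715; c=2·atan2(√a, √(1-a))=1.397820569; dist=6371·c=8905.515 ≈ 8905.5 km; running total=24201.5 km
Leg 2 bearing: y=sinΔλ·cosφ2=0.91167094, x=cosφ1·sinφ2-sinφ1·cosφ2·cosΔλ=-0.37313900; θ=atan2(y, x)=112.2589° ≈ 112.3°
Leg 3: φ1=-0.3764640, φ2=1.0929583, Δφ=1.4694224, Δλ=-1.4879647 rad; a=sin²(Δφ/2)+cosφ1·cosφ2·sin²(Δλ/2)=0.6455365837; c=2·atan2(√a, √(1-a))=1.866144711; dist=6371·c=11889.208 ≈ 11889.2 km; running total=36090.7 km
Leg 3 bearing: y=sinΔλ·cosφ2=-0.45828374, x=cosφ1·sinφ2-sinφ1·cosφ2·cosΔλ=0.83979309; θ=atan2(y, x)=-28.6218° <0 so +360° → 331.3782° ≈ 331.4°
Leg 4: φ1=1.0929583, φ2=0.5254000, Δφ=-0.5675584, Δλ=-3.1628246 rad; a=sin²(Δφ/2)+cosφ1·cosφ2·sin²(Δλ/2)=0.4761831473; c=2·atan2(√a, √(1-a))=1.523144590; dist=6371·c=9703.954 ≈ 9704.0 km; running total=45794.7 km
Leg 4 bearing: y=sinΔλ·cosφ2=0.01836686, x=cosφ1·sinφ2-sinφ1·cosφ2·cosΔλ=0.99869599; θ=atan2(y, x)=1.0536° ≈ 1.1°
Leg 5: φ1=0.5254000, φ2=0.1844726, Δφ=-0.3409274, Δλ=2.4224873 rad; a=sin²(Δφ/2)+cosφ1·cosφ2·sin²(Δλ/2)=0.7739354205; c=2·atan2(√a, √(1-a))=2.150613310; dist=6371·c=13701.557 ≈ 13701.6 km; running total=59496.3 km
Leg 5 bearing: y=sinΔλ·cosφ2=0.64753551, x=cosφ1·sinφ2-sinφ1·cosφ2·cosΔλ=0.52965584; θ=atan2(y, x)=50.7183° ≈ 50.7°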